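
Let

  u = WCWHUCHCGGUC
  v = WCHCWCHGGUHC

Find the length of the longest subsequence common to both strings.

9

Match W [1,1]; then C [2,4]; then W [3,5]; then C [6,6]; then H [7,7]; then G [9,8]; then G [10,9]; then U [11,10]; then C [12,12] — 9 characters in the same relative order in both. The LCS DP gives dp[12][12] = 9, so this is optimal.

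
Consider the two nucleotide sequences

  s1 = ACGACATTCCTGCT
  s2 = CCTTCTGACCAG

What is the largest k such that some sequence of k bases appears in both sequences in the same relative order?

Match C [2,1]; then C [5,2]; then T [7,3]; then T [8,4]; then C [10,5]; then T [11,6]; then G [12,7]; then C [13,10] — 8 bases in the same relative order in both. The LCS DP gives dp[14][12] = 8, so this is optimal.

8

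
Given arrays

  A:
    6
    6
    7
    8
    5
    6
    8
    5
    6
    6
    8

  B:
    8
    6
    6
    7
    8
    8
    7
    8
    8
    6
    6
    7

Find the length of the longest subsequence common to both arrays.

7

Let dp[i][j] be the LCS length of the first i values of A and the first j values of B. dp[i][j] = dp[i-1][j-1]+1 when the i-th and j-th values match, else max(dp[i-1][j], dp[i][j-1]).
    ·  8  6  6  7  8  8  7  8  8  6  6  7
 ·  0  0  0  0  0  0  0  0  0  0  0  0  0
 6  0  0  1  1  1  1  1  1  1  1  1  1  1
 6  0  0  1  2  2  2  2  2  2  2  2  2  2
 7  0  0  1  2  3  3  3  3  3  3  3  3  3
 8  0  1  1  2  3  4  4  4  4  4  4  4  4
 5  0  1  1  2  3  4  4  4  4  4  4  4  4
 6  0  1  2  2  3  4  4  4  4  4  5  5  5
 8  0  1  2  2  3  4  5  5  5  5  5  5  5
 5  0  1  2  2  3  4  5  5  5  5  5  5  5
 6  0  1  2  3  3  4  5  5  5  5  6  6  6
 6  0  1  2  3  3  4  5  5  5  5  6  7  7
 8  0  1  2  3  3  4  5  5  6  6  6  7  7
dp[11][12] = 7. One LCS (by backtracking along matches): 6, 6, 7, 8, 8, 6, 6.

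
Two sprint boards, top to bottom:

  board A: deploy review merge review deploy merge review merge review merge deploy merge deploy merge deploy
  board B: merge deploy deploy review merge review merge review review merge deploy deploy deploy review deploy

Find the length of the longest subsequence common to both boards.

11

Pick deploy [1,3], review [2,4], merge [3,5], review [4,6], merge [6,7], review [7,8], review [9,9], merge [10,10], deploy [11,12], deploy [13,13], deploy [15,15]; all 11 tasks appear in both, in order, and the DP table's final entry dp[15][15] is also 11, so no common subsequence is longer.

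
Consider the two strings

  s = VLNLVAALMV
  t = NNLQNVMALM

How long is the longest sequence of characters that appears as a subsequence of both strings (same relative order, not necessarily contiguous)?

6

Pick L [2,3] → N [3,5] → V [5,6] → A [7,8] → L [8,9] → M [9,10]; all 6 characters appear in both, in order. dp[10][10] = 6 confirms this is the maximum.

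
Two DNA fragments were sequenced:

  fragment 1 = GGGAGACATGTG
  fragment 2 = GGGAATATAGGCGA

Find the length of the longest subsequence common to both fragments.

9

Match G (fragment 1 #1, fragment 2 #1), then G (fragment 1 #2, fragment 2 #2), then G (fragment 1 #3, fragment 2 #3), then A (fragment 1 #4, fragment 2 #4), then A (fragment 1 #6, fragment 2 #5), then A (fragment 1 #8, fragment 2 #7), then T (fragment 1 #9, fragment 2 #8), then G (fragment 1 #10, fragment 2 #11), then G (fragment 1 #12, fragment 2 #13) — 9 bases in the same relative order in both, and the DP table's final entry dp[12][14] is also 9, so no common subsequence is longer.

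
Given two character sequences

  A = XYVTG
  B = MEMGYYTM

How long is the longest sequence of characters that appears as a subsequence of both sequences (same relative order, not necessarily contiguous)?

2

Let dp[i][j] be the LCS length of the first i characters of A and the first j characters of B. dp[i][j] = dp[i-1][j-1]+1 when the i-th and j-th characters match, else max(dp[i-1][j], dp[i][j-1]).
    ·  M  E  M  G  Y  Y  T  M
 ·  0  0  0  0  0  0  0  0  0
 X  0  0  0  0  0  0  0  0  0
 Y  0  0  0  0  0  1  1  1  1
 V  0  0  0  0  0  1  1  1  1
 T  0  0  0  0  0  1  1  2  2
 G  0  0  0  0  1  1  1  2  2
dp[5][8] = 2. One LCS (by backtracking along matches): YT.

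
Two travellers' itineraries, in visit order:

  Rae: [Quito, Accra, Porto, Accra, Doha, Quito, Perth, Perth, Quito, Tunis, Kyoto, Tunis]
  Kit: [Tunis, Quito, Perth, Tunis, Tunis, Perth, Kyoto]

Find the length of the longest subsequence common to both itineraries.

4

One common subsequence of length 4: Quito at Rae[6]=Kit[2] → Perth at Rae[7]=Kit[3] → Perth at Rae[8]=Kit[6] → Kyoto at Rae[11]=Kit[7]. The LCS DP gives dp[12][7] = 4, so this is optimal.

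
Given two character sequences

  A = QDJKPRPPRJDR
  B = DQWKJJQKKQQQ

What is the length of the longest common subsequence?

Let dp[i][j] be the LCS length of the first i characters of A and the first j characters of B. dp[i][j] = dp[i-1][j-1]+1 when the i-th and j-th characters match, else max(dp[i-1][j], dp[i][j-1]).
    ·  D  Q  W  K  J  J  Q  K  K  Q  Q  Q
 ·  0  0  0  0  0  0  0  0  0  0  0  0  0
 Q  0  0  1  1  1  1  1  1  1  1  1  1  1
 D  0  1  1  1  1  1  1  1  1  1  1  1  1
 J  0  1  1  1  1  2  2  2  2  2  2  2  2
 K  0  1  1  1  2  2  2  2  3  3  3  3  3
 P  0  1  1  1  2  2  2  2  3  3  3  3  3
 R  0  1  1  1  2  2  2  2  3  3  3  3  3
 P  0  1  1  1  2  2  2  2  3  3  3  3  3
 P  0  1  1  1  2  2  2  2  3  3  3  3  3
 R  0  1  1  1  2  2  2  2  3  3  3  3  3
 J  0  1  1  1  2  3  3  3  3  3  3  3  3
 D  0  1  1  1  2  3  3  3  3  3  3  3  3
 R  0  1  1  1  2  3  3  3  3  3  3  3  3
dp[12][12] = 3. One LCS (by backtracking along matches): QJK.

3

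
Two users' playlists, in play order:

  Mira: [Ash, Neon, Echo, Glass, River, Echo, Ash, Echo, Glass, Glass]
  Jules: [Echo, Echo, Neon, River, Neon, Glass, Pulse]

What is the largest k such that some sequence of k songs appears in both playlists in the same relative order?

One common subsequence of length 3: Neon at Mira[2]=Jules[3] → River at Mira[5]=Jules[4] → Glass at Mira[9]=Jules[6]. Since dp[10][7] = 3, nothing longer is possible.

3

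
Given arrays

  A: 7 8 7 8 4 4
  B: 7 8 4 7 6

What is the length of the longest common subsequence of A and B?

Match 7 at A[1]=B[1], then 8 at A[2]=B[2], then 7 at A[3]=B[4] — 3 values in the same relative order in both. The LCS DP gives dp[6][5] = 3, so this is optimal.

3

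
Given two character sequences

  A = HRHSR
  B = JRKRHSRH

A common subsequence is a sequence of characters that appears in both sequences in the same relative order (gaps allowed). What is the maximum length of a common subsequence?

4

Let dp[i][j] be the LCS length of the first i characters of A and the first j characters of B. dp[i][j] = dp[i-1][j-1]+1 when the i-th and j-th characters match, else max(dp[i-1][j], dp[i][j-1]).
    ·  J  R  K  R  H  S  R  H
 ·  0  0  0  0  0  0  0  0  0
 H  0  0  0  0  0  1  1  1  1
 R  0  0  1  1  1  1  1  2  2
 H  0  0  1  1  1  2  2  2  3
 S  0  0  1  1  1  2  3  3  3
 R  0  0  1  1  2  2  3  4  4
dp[5][8] = 4. One LCS (by backtracking along matches): RHSR.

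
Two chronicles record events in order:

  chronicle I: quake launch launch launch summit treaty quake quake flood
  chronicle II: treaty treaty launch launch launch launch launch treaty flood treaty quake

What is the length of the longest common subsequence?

Taking launch at chronicle I[2]=chronicle II[5]; then launch at chronicle I[3]=chronicle II[6]; then launch at chronicle I[4]=chronicle II[7]; then treaty at chronicle I[6]=chronicle II[10]; then quake at chronicle I[8]=chronicle II[11] gives a common subsequence of length 5. The LCS DP gives dp[9][11] = 5, so this is optimal.

5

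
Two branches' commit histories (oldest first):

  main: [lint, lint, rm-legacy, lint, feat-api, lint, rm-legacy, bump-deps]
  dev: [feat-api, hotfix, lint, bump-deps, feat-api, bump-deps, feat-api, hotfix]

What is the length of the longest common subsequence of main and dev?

Pick lint (main #1, dev #3) → feat-api (main #5, dev #5) → bump-deps (main #8, dev #6); all 3 commits appear in both, in order, and the DP table's final entry dp[8][8] is also 3, so no common subsequence is longer.

3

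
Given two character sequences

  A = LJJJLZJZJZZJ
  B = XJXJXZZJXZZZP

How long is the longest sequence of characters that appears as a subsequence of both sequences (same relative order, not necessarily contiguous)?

7

Pick J at A[2]=B[2], J at A[3]=B[4], Z at A[6]=B[7], J at A[7]=B[8], Z at A[8]=B[10], Z at A[10]=B[11], Z at A[11]=B[12]; all 7 characters appear in both, in order, and the DP table's final entry dp[12][13] is also 7, so no common subsequence is longer.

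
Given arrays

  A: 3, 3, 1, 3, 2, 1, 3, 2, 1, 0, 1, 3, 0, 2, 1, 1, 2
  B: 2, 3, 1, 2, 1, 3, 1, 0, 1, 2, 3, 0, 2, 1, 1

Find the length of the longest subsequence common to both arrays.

Pick 3 [2,2] → 1 [3,3] → 2 [5,4] → 1 [6,5] → 3 [7,6] → 1 [9,7] → 0 [10,8] → 1 [11,9] → 3 [12,11] → 0 [13,12] → 2 [14,13] → 1 [15,14] → 1 [16,15]; all 13 values appear in both, in order. dp[17][15] = 13 confirms this is the maximum.

13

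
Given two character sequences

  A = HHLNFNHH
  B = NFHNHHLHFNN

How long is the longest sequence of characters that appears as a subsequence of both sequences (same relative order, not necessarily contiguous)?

5

Let dp[i][j] be the LCS length of the first i characters of A and the first j characters of B. dp[i][j] = dp[i-1][j-1]+1 when the i-th and j-th characters match, else max(dp[i-1][j], dp[i][j-1]).
    ·  N  F  H  N  H  H  L  H  F  N  N
 ·  0  0  0  0  0  0  0  0  0  0  0  0
 H  0  0  0  1  1  1  1  1  1  1  1  1
 H  0  0  0  1  1  2  2  2  2  2  2  2
 L  0  0  0  1  1  2  2  3  3  3  3  3
 N  0  1  1  1  2  2  2  3  3  3  4  4
 F  0  1  2  2  2  2  2  3  3  4  4  4
 N  0  1  2  2  3  3  3  3  3  4  5  5
 H  0  1  2  3  3  4  4  4  4  4  5  5
 H  0  1  2  3  3  4  5  5  5  5  5  5
dp[8][11] = 5. One LCS (by backtracking along matches): HHLNN.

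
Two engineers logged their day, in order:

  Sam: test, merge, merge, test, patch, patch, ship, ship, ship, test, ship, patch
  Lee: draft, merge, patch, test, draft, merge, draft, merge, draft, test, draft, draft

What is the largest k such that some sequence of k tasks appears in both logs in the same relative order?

4

One common subsequence of length 4: test at Sam[1]=Lee[4] → merge at Sam[2]=Lee[6] → merge at Sam[3]=Lee[8] → test at Sam[4]=Lee[10]. dp[12][12] = 4 confirms this is the maximum.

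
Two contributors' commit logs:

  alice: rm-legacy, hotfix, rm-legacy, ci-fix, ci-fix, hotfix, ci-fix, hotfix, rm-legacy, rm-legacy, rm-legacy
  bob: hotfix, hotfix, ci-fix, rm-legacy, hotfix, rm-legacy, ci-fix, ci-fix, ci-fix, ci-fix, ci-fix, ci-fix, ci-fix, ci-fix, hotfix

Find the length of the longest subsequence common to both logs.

Taking rm-legacy at alice[1]=bob[4], then hotfix at alice[2]=bob[5], then rm-legacy at alice[3]=bob[6], then ci-fix at alice[4]=bob[12], then ci-fix at alice[5]=bob[13], then ci-fix at alice[7]=bob[14], then hotfix at alice[8]=bob[15] gives a common subsequence of length 7. Since dp[11][15] = 7, nothing longer is possible.

7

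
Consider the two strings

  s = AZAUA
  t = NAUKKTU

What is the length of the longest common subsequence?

Let dp[i][j] be the LCS length of the first i characters of s and the first j characters of t. dp[i][j] = dp[i-1][j-1]+1 when the i-th and j-th characters match, else max(dp[i-1][j], dp[i][j-1]).
    ·  N  A  U  K  K  T  U
 ·  0  0  0  0  0  0  0  0
 A  0  0  1  1  1  1  1  1
 Z  0  0  1  1  1  1  1  1
 A  0  0  1  1  1  1  1  1
 U  0  0  1  2  2  2  2  2
 A  0  0  1  2  2  2  2  2
dp[5][7] = 2. One LCS (by backtracking along matches): AU.

2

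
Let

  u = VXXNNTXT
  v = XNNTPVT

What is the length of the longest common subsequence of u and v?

5

Let dp[i][j] be the LCS length of the first i characters of u and the first j characters of v. dp[i][j] = dp[i-1][j-1]+1 when the i-th and j-th characters match, else max(dp[i-1][j], dp[i][j-1]).
    ·  X  N  N  T  P  V  T
 ·  0  0  0  0  0  0  0  0
 V  0  0  0  0  0  0  1  1
 X  0  1  1  1  1  1  1  1
 X  0  1  1  1  1  1  1  1
 N  0  1  2  2  2  2  2  2
 N  0  1  2  3  3  3  3  3
 T  0  1  2  3  4  4  4  4
 X  0  1  2  3  4  4  4  4
 T  0  1  2  3  4  4  4  5
dp[8][7] = 5. One LCS (by backtracking along matches): XNNTT.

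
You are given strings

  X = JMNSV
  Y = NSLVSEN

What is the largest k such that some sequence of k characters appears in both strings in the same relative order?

Let dp[i][j] be the LCS length of the first i characters of X and the first j characters of Y. dp[i][j] = dp[i-1][j-1]+1 when the i-th and j-th characters match, else max(dp[i-1][j], dp[i][j-1]).
    ·  N  S  L  V  S  E  N
 ·  0  0  0  0  0  0  0  0
 J  0  0  0  0  0  0  0  0
 M  0  0  0  0  0  0  0  0
 N  0  1  1  1  1  1  1  1
 S  0  1  2  2  2  2  2  2
 V  0  1  2  2  3  3  3  3
dp[5][7] = 3. One LCS (by backtracking along matches): NSV.

3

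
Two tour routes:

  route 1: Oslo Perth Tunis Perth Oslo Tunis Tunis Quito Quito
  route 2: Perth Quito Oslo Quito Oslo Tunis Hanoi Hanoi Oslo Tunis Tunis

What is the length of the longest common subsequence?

One common subsequence of length 5: Oslo at route 1[1]=route 2[5] → Tunis at route 1[3]=route 2[6] → Oslo at route 1[5]=route 2[9] → Tunis at route 1[6]=route 2[10] → Tunis at route 1[7]=route 2[11]. The LCS DP gives dp[9][11] = 5, so this is optimal.

5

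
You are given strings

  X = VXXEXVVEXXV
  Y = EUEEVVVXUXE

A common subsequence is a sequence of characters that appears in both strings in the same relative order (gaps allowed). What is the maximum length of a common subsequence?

5

Let dp[i][j] be the LCS length of the first i characters of X and the first j characters of Y. dp[i][j] = dp[i-1][j-1]+1 when the i-th and j-th characters match, else max(dp[i-1][j], dp[i][j-1]).
    ·  E  U  E  E  V  V  V  X  U  X  E
 ·  0  0  0  0  0  0  0  0  0  0  0  0
 V  0  0  0  0  0  1  1  1  1  1  1  1
 X  0  0  0  0  0  1  1  1  2  2  2  2
 X  0  0  0  0  0  1  1  1  2  2  3  3
 E  0  1  1  1  1  1  1  1  2  2  3  4
 X  0  1  1  1  1  1  1  1  2  2  3  4
 V  0  1  1  1  1  2  2  2  2  2  3  4
 V  0  1  1  1  1  2  3  3  3  3  3  4
 E  0  1  1  2  2  2  3  3  3  3  3  4
 X  0  1  1  2  2  2  3  3  4  4  4  4
 X  0  1  1  2  2  2  3  3  4  4  5  5
 V  0  1  1  2  2  3  3  4  4  4  5  5
dp[11][11] = 5. One LCS (by backtracking along matches): VVVXX.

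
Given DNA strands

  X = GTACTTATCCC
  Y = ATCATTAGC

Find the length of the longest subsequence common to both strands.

Let dp[i][j] be the LCS length of the first i bases of X and the first j bases of Y. dp[i][j] = dp[i-1][j-1]+1 when the i-th and j-th bases match, else max(dp[i-1][j], dp[i][j-1]).
    ·  A  T  C  A  T  T  A  G  C
 ·  0  0  0  0  0  0  0  0  0  0
 G  0  0  0  0  0  0  0  0  1  1
 T  0  0  1  1  1  1  1  1  1  1
 A  0  1  1  1  2  2  2  2  2  2
 C  0  1  1  2  2  2  2  2  2  3
 T  0  1  2  2  2  3  3  3  3  3
 T  0  1  2  2  2  3  4  4  4  4
 A  0  1  2  2  3  3  4  5  5  5
 T  0  1  2  2  3  4  4  5  5  5
 C  0  1  2  3  3  4  4  5  5  6
 C  0  1  2  3  3  4  4  5  5  6
 C  0  1  2  3  3  4  4  5  5  6
dp[11][9] = 6. One LCS (by backtracking along matches): TATTAC.

6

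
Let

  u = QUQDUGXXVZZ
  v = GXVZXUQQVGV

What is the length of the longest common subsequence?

Let dp[i][j] be the LCS length of the first i characters of u and the first j characters of v. dp[i][j] = dp[i-1][j-1]+1 when the i-th and j-th characters match, else max(dp[i-1][j], dp[i][j-1]).
    ·  G  X  V  Z  X  U  Q  Q  V  G  V
 ·  0  0  0  0  0  0  0  0  0  0  0  0
 Q  0  0  0  0  0  0  0  1  1  1  1  1
 U  0  0  0  0  0  0  1  1  1  1  1  1
 Q  0  0  0  0  0  0  1  2  2  2  2  2
 D  0  0  0  0  0  0  1  2  2  2  2  2
 U  0  0  0  0  0  0  1  2  2  2  2  2
 G  0  1  1  1  1  1  1  2  2  2  3  3
 X  0  1  2  2  2  2  2  2  2  2  3  3
 X  0  1  2  2  2  3  3  3  3  3  3  3
 V  0  1  2  3  3  3  3  3  3  4  4  4
 Z  0  1  2  3  4  4  4  4  4  4  4  4
 Z  0  1  2  3  4  4  4  4  4  4  4  4
dp[11][11] = 4. One LCS (by backtracking along matches): QQGV.

4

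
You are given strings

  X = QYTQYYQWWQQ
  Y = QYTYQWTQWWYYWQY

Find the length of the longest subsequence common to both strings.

Match Q at X[1]=Y[1] → Y at X[2]=Y[4] → T at X[3]=Y[7] → Q at X[4]=Y[8] → Y at X[5]=Y[11] → Y at X[6]=Y[12] → W at X[9]=Y[13] → Q at X[10]=Y[14] — 8 characters in the same relative order in both. The LCS DP gives dp[11][15] = 8, so this is optimal.

8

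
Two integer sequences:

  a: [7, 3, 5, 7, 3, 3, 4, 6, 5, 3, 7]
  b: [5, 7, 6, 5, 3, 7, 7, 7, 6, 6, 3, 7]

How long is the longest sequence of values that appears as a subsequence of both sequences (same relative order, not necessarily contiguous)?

6

Let dp[i][j] be the LCS length of the first i values of a and the first j values of b. dp[i][j] = dp[i-1][j-1]+1 when the i-th and j-th values match, else max(dp[i-1][j], dp[i][j-1]).
    ·  5  7  6  5  3  7  7  7  6  6  3  7
 ·  0  0  0  0  0  0  0  0  0  0  0  0  0
 7  0  0  1  1  1  1  1  1  1  1  1  1  1
 3  0  0  1  1  1  2  2  2  2  2  2  2  2
 5  0  1  1  1  2  2  2  2  2  2  2  2  2
 7  0  1  2  2  2  2  3  3  3  3  3  3  3
 3  0  1  2  2  2  3  3  3  3  3  3  4  4
 3  0  1  2  2  2  3  3  3  3  3  3  4  4
 4  0  1  2  2  2  3  3  3  3  3  3  4  4
 6  0  1  2  3  3  3  3  3  3  4  4  4  4
 5  0  1  2  3  4  4  4  4  4  4  4  4  4
 3  0  1  2  3  4  5  5  5  5  5  5  5  5
 7  0  1  2  3  4  5  6  6  6  6  6  6  6
dp[11][12] = 6. One LCS (by backtracking along matches): 7, 3, 7, 6, 3, 7.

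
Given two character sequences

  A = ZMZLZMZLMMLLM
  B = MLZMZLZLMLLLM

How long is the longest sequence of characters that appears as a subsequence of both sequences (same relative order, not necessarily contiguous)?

10

One common subsequence of length 10: Z [1,3] → M [2,4] → Z [3,5] → L [4,6] → Z [5,7] → M [6,9] → L [8,10] → L [11,11] → L [12,12] → M [13,13]. Since dp[13][13] = 10, nothing longer is possible.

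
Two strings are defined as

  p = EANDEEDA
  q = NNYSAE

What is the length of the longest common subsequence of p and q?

One common subsequence of length 2: A at p[2]=q[5], E at p[6]=q[6], and the DP table's final entry dp[8][6] is also 2, so no common subsequence is longer.

2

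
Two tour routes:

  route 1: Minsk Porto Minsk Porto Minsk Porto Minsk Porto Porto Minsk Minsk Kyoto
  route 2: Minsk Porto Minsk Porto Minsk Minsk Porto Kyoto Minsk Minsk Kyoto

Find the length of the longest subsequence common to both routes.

One common subsequence of length 10: Minsk at route 1[1]=route 2[1]; then Porto at route 1[2]=route 2[2]; then Minsk at route 1[3]=route 2[3]; then Porto at route 1[4]=route 2[4]; then Minsk at route 1[5]=route 2[5]; then Minsk at route 1[7]=route 2[6]; then Porto at route 1[8]=route 2[7]; then Minsk at route 1[10]=route 2[9]; then Minsk at route 1[11]=route 2[10]; then Kyoto at route 1[12]=route 2[11]. dp[12][11] = 10 confirms this is the maximum.

10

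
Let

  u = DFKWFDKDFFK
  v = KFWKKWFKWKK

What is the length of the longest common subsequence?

Let dp[i][j] be the LCS length of the first i characters of u and the first j characters of v. dp[i][j] = dp[i-1][j-1]+1 when the i-th and j-th characters match, else max(dp[i-1][j], dp[i][j-1]).
    ·  K  F  W  K  K  W  F  K  W  K  K
 ·  0  0  0  0  0  0  0  0  0  0  0  0
 D  0  0  0  0  0  0  0  0  0  0  0  0
 F  0  0  1  1  1  1  1  1  1  1  1  1
 K  0  1  1  1  2  2  2  2  2  2  2  2
 W  0  1  1  2  2  2  3  3  3  3  3  3
 F  0  1  2  2  2  2  3  4  4  4  4  4
 D  0  1  2  2  2  2  3  4  4  4  4  4
 K  0  1  2  2  3  3  3  4  5  5  5  5
 D  0  1  2  2  3  3  3  4  5  5  5  5
 F  0  1  2  2  3  3  3  4  5  5  5  5
 F  0  1  2  2  3  3  3  4  5  5  5  5
 K  0  1  2  2  3  4  4  4  5  5  6  6
dp[11][11] = 6. One LCS (by backtracking along matches): FKWFKK.

6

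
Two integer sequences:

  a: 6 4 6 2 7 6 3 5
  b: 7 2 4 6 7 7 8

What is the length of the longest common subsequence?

Let dp[i][j] be the LCS length of the first i values of a and the first j values of b. dp[i][j] = dp[i-1][j-1]+1 when the i-th and j-th values match, else max(dp[i-1][j], dp[i][j-1]).
    ·  7  2  4  6  7  7  8
 ·  0  0  0  0  0  0  0  0
 6  0  0  0  0  1  1  1  1
 4  0  0  0  1  1  1  1  1
 6  0  0  0  1  2  2  2  2
 2  0  0  1  1  2  2  2  2
 7  0  1  1  1  2  3  3  3
 6  0  1  1  1  2  3  3  3
 3  0  1  1  1  2  3  3  3
 5  0  1  1  1  2  3  3  3
dp[8][7] = 3. One LCS (by backtracking along matches): 4, 6, 7.

3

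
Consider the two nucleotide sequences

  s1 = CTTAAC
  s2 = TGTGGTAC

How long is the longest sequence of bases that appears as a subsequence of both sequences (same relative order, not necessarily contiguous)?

Taking T [2,3], T [3,6], A [5,7], C [6,8] gives a common subsequence of length 4. Since dp[6][8] = 4, nothing longer is possible.

4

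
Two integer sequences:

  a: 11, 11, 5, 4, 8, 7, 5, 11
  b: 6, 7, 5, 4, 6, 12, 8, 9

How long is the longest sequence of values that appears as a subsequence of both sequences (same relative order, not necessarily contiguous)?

Let dp[i][j] be the LCS length of the first i values of a and the first j values of b. dp[i][j] = dp[i-1][j-1]+1 when the i-th and j-th values match, else max(dp[i-1][j], dp[i][j-1]).
    ·  6  7  5  4  6 12  8  9
 ·  0  0  0  0  0  0  0  0  0
11  0  0  0  0  0  0  0  0  0
11  0  0  0  0  0  0  0  0  0
 5  0  0  0  1  1  1  1  1  1
 4  0  0  0  1  2  2  2  2  2
 8  0  0  0  1  2  2  2  3  3
 7  0  0  1  1  2  2  2  3  3
 5  0  0  1  2  2  2  2  3  3
11  0  0  1  2  2  2  2  3  3
dp[8][8] = 3. One LCS (by backtracking along matches): 5, 4, 8.

3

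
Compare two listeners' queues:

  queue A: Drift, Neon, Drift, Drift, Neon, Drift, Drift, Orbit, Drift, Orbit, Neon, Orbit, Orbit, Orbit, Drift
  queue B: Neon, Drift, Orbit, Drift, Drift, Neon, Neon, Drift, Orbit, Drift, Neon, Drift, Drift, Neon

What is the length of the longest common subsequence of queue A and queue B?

9

Pick Drift at queue A[1]=queue B[2] → Drift at queue A[3]=queue B[4] → Drift at queue A[4]=queue B[5] → Neon at queue A[5]=queue B[7] → Drift at queue A[7]=queue B[8] → Orbit at queue A[8]=queue B[9] → Drift at queue A[9]=queue B[10] → Neon at queue A[11]=queue B[11] → Drift at queue A[15]=queue B[13]; all 9 songs appear in both, in order. Since dp[15][14] = 9, nothing longer is possible.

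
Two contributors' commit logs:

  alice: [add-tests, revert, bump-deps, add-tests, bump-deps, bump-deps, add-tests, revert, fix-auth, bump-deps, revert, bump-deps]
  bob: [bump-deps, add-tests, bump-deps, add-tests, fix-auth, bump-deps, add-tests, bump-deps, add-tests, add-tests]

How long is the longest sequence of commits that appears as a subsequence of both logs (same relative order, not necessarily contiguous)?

7

Taking bump-deps [3,1], add-tests [4,2], bump-deps [6,3], add-tests [7,4], fix-auth [9,5], bump-deps [10,6], bump-deps [12,8] gives a common subsequence of length 7. dp[12][10] = 7 confirms this is the maximum.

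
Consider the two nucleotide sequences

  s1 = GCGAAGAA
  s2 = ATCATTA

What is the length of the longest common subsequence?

3

One common subsequence of length 3: C at s1[2]=s2[3]; then A at s1[4]=s2[4]; then A at s1[8]=s2[7]. dp[8][7] = 3 confirms this is the maximum.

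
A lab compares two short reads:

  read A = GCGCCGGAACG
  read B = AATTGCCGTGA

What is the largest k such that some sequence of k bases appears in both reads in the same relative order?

Let dp[i][j] be the LCS length of the first i bases of read A and the first j bases of read B. dp[i][j] = dp[i-1][j-1]+1 when the i-th and j-th bases match, else max(dp[i-1][j], dp[i][j-1]).
    ·  A  A  T  T  G  C  C  G  T  G  A
 ·  0  0  0  0  0  0  0  0  0  0  0  0
 G  0  0  0  0  0  1  1  1  1  1  1  1
 C  0  0  0  0  0  1  2  2  2  2  2  2
 G  0  0  0  0  0  1  2  2  3  3  3  3
 C  0  0  0  0  0  1  2  3  3  3  3  3
 C  0  0  0  0  0  1  2  3  3  3  3  3
 G  0  0  0  0  0  1  2  3  4  4  4  4
 G  0  0  0  0  0  1  2  3  4  4  5  5
 A  0  1  1  1  1  1  2  3  4  4  5  6
 A  0  1  2  2  2  2  2  3  4  4  5  6
 C  0  1  2  2  2  2  3  3  4  4  5  6
 G  0  1  2  2  2  3  3  3  4  4  5  6
dp[11][11] = 6. One LCS (by backtracking along matches): GCCGGA.

6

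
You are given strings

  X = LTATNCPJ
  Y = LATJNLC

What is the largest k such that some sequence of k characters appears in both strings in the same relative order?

5

Let dp[i][j] be the LCS length of the first i characters of X and the first j characters of Y. dp[i][j] = dp[i-1][j-1]+1 when the i-th and j-th characters match, else max(dp[i-1][j], dp[i][j-1]).
    ·  L  A  T  J  N  L  C
 ·  0  0  0  0  0  0  0  0
 L  0  1  1  1  1  1  1  1
 T  0  1  1  2  2  2  2  2
 A  0  1  2  2  2  2  2  2
 T  0  1  2  3  3  3  3  3
 N  0  1  2  3  3  4  4  4
 C  0  1  2  3  3  4  4  5
 P  0  1  2  3  3  4  4  5
 J  0  1  2  3  4  4  4  5
dp[8][7] = 5. One LCS (by backtracking along matches): LATNC.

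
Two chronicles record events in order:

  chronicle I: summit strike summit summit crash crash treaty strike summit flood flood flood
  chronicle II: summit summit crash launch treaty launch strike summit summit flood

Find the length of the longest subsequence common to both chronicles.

Match summit (chronicle I #3, chronicle II #1), summit (chronicle I #4, chronicle II #2), crash (chronicle I #5, chronicle II #3), treaty (chronicle I #7, chronicle II #5), strike (chronicle I #8, chronicle II #7), summit (chronicle I #9, chronicle II #9), flood (chronicle I #12, chronicle II #10) — 7 events in the same relative order in both. Since dp[12][10] = 7, nothing longer is possible.

7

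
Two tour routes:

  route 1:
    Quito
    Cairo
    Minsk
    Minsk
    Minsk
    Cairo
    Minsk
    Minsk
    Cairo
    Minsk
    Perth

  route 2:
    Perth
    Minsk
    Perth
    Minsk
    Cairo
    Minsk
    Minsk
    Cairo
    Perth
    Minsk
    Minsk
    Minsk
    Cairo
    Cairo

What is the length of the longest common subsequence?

Taking Cairo [2,5], Minsk [3,6], Minsk [4,7], Minsk [5,10], Minsk [7,11], Minsk [8,12], Cairo [9,14] gives a common subsequence of length 7. The LCS DP gives dp[11][14] = 7, so this is optimal.

7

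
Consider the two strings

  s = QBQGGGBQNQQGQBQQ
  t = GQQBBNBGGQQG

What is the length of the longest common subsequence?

7

Pick Q [1,3]; then B [2,7]; then G [5,8]; then G [6,9]; then Q [10,10]; then Q [11,11]; then G [12,12]; all 7 characters appear in both, in order. Since dp[16][12] = 7, nothing longer is possible.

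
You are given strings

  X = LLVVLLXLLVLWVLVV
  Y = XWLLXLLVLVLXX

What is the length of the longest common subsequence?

Pick L at X[5]=Y[3]; then L at X[6]=Y[4]; then X at X[7]=Y[5]; then L at X[8]=Y[6]; then L at X[9]=Y[7]; then V at X[10]=Y[8]; then L at X[11]=Y[9]; then V at X[13]=Y[10]; then L at X[14]=Y[11]; all 9 characters appear in both, in order. dp[16][13] = 9 confirms this is the maximum.

9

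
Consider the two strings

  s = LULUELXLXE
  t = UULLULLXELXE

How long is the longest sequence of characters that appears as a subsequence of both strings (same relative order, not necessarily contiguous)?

8

Let dp[i][j] be the LCS length of the first i characters of s and the first j characters of t. dp[i][j] = dp[i-1][j-1]+1 when the i-th and j-th characters match, else max(dp[i-1][j], dp[i][j-1]).
    ·  U  U  L  L  U  L  L  X  E  L  X  E
 ·  0  0  0  0  0  0  0  0  0  0  0  0  0
 L  0  0  0  1  1  1  1  1  1  1  1  1  1
 U  0  1  1  1  1  2  2  2  2  2  2  2  2
 L  0  1  1  2  2  2  3  3  3  3  3  3  3
 U  0  1  2  2  2  3  3  3  3  3  3  3  3
 E  0  1  2  2  2  3  3  3  3  4  4  4  4
 L  0  1  2  3  3  3  4  4  4  4  5  5  5
 X  0  1  2  3  3  3  4  4  5  5  5  6  6
 L  0  1  2  3  4  4  4  5  5  5  6  6  6
 X  0  1  2  3  4  4  4  5  6  6  6  7  7
 E  0  1  2  3  4  4  4  5  6  7  7  7  8
dp[10][12] = 8. One LCS (by backtracking along matches): LULLXLXE.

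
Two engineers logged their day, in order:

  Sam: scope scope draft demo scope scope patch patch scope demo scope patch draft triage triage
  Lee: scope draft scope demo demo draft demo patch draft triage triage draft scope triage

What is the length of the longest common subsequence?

8

One common subsequence of length 8: scope [1,1], scope [2,3], draft [3,6], demo [10,7], patch [12,8], draft [13,9], triage [14,11], triage [15,14]. Since dp[15][14] = 8, nothing longer is possible.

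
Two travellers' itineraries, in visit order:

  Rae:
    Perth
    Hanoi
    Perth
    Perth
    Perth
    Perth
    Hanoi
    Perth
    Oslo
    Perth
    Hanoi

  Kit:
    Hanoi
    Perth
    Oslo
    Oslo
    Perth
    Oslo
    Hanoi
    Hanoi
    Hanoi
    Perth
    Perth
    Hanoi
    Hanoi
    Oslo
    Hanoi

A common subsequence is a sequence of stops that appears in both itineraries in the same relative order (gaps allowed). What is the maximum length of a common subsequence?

Match Hanoi at Rae[2]=Kit[1], Perth at Rae[3]=Kit[2], Perth at Rae[4]=Kit[5], Perth at Rae[5]=Kit[10], Perth at Rae[6]=Kit[11], Hanoi at Rae[7]=Kit[13], Oslo at Rae[9]=Kit[14], Hanoi at Rae[11]=Kit[15] — 8 stops in the same relative order in both, and the DP table's final entry dp[11][15] is also 8, so no common subsequence is longer.

8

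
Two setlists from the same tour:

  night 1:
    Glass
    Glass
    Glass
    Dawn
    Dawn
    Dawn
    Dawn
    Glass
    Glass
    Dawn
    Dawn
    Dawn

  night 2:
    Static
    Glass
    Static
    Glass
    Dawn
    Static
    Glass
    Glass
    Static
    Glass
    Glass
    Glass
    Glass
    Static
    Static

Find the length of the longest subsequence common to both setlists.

5

Taking Glass at night 1[1]=night 2[8], Glass at night 1[2]=night 2[10], Glass at night 1[3]=night 2[11], Glass at night 1[8]=night 2[12], Glass at night 1[9]=night 2[13] gives a common subsequence of length 5, and the DP table's final entry dp[12][15] is also 5, so no common subsequence is longer.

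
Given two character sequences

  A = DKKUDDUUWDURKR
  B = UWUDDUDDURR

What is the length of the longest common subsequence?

8

One common subsequence of length 8: U [4,3], then D [5,4], then D [6,5], then U [7,6], then D [10,8], then U [11,9], then R [12,10], then R [14,11]. dp[14][11] = 8 confirms this is the maximum.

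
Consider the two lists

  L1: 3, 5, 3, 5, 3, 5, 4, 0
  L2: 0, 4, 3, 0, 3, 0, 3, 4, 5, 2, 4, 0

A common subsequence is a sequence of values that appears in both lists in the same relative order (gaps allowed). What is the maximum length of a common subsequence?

Let dp[i][j] be the LCS length of the first i values of L1 and the first j values of L2. dp[i][j] = dp[i-1][j-1]+1 when the i-th and j-th values match, else max(dp[i-1][j], dp[i][j-1]).
    ·  0  4  3  0  3  0  3  4  5  2  4  0
 ·  0  0  0  0  0  0  0  0  0  0  0  0  0
 3  0  0  0  1  1  1  1  1  1  1  1  1  1
 5  0  0  0  1  1  1  1  1  1  2  2  2  2
 3  0  0  0  1  1  2  2  2  2  2  2  2  2
 5  0  0  0  1  1  2  2  2  2  3  3  3  3
 3  0  0  0  1  1  2  2  3  3  3  3  3  3
 5  0  0  0  1  1  2  2  3  3  4  4  4  4
 4  0  0  1  1  1  2  2  3  4  4  4  5  5
 0  0  1  1  1  2  2  3  3  4  4  4  5  6
dp[8][12] = 6. One LCS (by backtracking along matches): 3, 3, 3, 5, 4, 0.

6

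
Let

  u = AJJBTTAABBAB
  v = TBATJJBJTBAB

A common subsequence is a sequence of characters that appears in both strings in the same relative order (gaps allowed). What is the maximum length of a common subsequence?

8

Let dp[i][j] be the LCS length of the first i characters of u and the first j characters of v. dp[i][j] = dp[i-1][j-1]+1 when the i-th and j-th characters match, else max(dp[i-1][j], dp[i][j-1]).
    ·  T  B  A  T  J  J  B  J  T  B  A  B
 ·  0  0  0  0  0  0  0  0  0  0  0  0  0
 A  0  0  0  1  1  1  1  1  1  1  1  1  1
 J  0  0  0  1  1  2  2  2  2  2  2  2  2
 J  0  0  0  1  1  2  3  3  3  3  3  3  3
 B  0  0  1  1  1  2  3  4  4  4  4  4  4
 T  0  1  1  1  2  2  3  4  4  5  5  5  5
 T  0  1  1  1  2  2  3  4  4  5  5  5  5
 A  0  1  1  2  2  2  3  4  4  5  5  6  6
 A  0  1  1  2  2  2  3  4  4  5  5  6  6
 B  0  1  2  2  2  2  3  4  4  5  6  6  7
 B  0  1  2  2  2  2  3  4  4  5  6  6  7
 A  0  1  2  3  3  3  3  4  4  5  6  7  7
 B  0  1  2  3  3  3  3  4  4  5  6  7  8
dp[12][12] = 8. One LCS (by backtracking along matches): AJJBTBAB.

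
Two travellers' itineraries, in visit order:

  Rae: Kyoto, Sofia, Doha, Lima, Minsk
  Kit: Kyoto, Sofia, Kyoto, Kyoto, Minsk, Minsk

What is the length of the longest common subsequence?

3

Taking Kyoto at Rae[1]=Kit[1], Sofia at Rae[2]=Kit[2], Minsk at Rae[5]=Kit[6] gives a common subsequence of length 3. Since dp[5][6] = 3, nothing longer is possible.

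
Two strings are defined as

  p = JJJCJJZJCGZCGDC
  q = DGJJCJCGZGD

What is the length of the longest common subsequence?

9

Match J at p[2]=q[3]; then J at p[3]=q[4]; then C at p[4]=q[5]; then J at p[8]=q[6]; then C at p[9]=q[7]; then G at p[10]=q[8]; then Z at p[11]=q[9]; then G at p[13]=q[10]; then D at p[14]=q[11] — 9 characters in the same relative order in both, and the DP table's final entry dp[15][11] is also 9, so no common subsequence is longer.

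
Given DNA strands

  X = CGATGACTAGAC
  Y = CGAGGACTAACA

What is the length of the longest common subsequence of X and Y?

Pick C [1,1] → G [2,2] → A [3,3] → G [5,5] → A [6,6] → C [7,7] → T [8,8] → A [9,9] → A [11,10] → C [12,11]; all 10 bases appear in both, in order, and the DP table's final entry dp[12][12] is also 10, so no common subsequence is longer.

10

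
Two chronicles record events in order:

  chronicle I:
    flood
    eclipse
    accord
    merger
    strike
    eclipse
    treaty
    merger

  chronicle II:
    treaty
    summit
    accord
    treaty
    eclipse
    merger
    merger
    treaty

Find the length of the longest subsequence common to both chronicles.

One common subsequence of length 3: eclipse (chronicle I #2, chronicle II #5) → merger (chronicle I #4, chronicle II #7) → treaty (chronicle I #7, chronicle II #8). The LCS DP gives dp[8][8] = 3, so this is optimal.

3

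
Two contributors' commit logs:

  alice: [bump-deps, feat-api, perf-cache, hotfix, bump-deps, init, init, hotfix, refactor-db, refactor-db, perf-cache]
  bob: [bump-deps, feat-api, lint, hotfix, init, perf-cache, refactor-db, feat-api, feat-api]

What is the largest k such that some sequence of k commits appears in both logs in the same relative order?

Taking bump-deps [1,1], feat-api [2,2], hotfix [4,4], init [6,5], refactor-db [9,7] gives a common subsequence of length 5. Since dp[11][9] = 5, nothing longer is possible.

5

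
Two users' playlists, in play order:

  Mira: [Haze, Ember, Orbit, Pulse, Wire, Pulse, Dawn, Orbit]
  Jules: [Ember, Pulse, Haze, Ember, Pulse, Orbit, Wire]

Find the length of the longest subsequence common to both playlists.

Pick Haze (Mira #1, Jules #3); then Ember (Mira #2, Jules #4); then Orbit (Mira #3, Jules #6); then Wire (Mira #5, Jules #7); all 4 songs appear in both, in order. dp[8][7] = 4 confirms this is the maximum.

4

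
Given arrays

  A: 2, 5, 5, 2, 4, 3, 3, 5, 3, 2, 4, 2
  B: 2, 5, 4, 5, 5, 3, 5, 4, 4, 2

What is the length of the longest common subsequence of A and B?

7

One common subsequence of length 7: 2 at A[1]=B[1], 5 at A[2]=B[4], 5 at A[3]=B[5], 3 at A[7]=B[6], 5 at A[8]=B[7], 4 at A[11]=B[9], 2 at A[12]=B[10], and the DP table's final entry dp[12][10] is also 7, so no common subsequence is longer.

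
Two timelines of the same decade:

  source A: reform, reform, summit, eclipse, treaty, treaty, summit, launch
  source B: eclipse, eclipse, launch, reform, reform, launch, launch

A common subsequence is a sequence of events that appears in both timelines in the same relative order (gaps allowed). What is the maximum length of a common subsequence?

One common subsequence of length 3: reform at source A[1]=source B[4], then reform at source A[2]=source B[5], then launch at source A[8]=source B[7]. dp[8][7] = 3 confirms this is the maximum.

3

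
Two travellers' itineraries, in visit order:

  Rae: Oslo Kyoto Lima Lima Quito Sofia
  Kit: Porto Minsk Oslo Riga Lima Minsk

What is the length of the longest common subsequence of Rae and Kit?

One common subsequence of length 2: Oslo (Rae #1, Kit #3), Lima (Rae #3, Kit #5), and the DP table's final entry dp[6][6] is also 2, so no common subsequence is longer.

2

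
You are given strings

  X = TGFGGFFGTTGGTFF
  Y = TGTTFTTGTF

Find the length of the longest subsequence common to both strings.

8

One common subsequence of length 8: T at X[1]=Y[1], G at X[2]=Y[2], F at X[7]=Y[5], T at X[9]=Y[6], T at X[10]=Y[7], G at X[12]=Y[8], T at X[13]=Y[9], F at X[15]=Y[10]. The LCS DP gives dp[15][10] = 8, so this is optimal.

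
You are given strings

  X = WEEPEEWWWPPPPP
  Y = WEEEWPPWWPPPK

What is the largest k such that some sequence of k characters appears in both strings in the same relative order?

10

Taking W [1,1] → E [3,2] → E [5,3] → E [6,4] → W [7,5] → W [8,8] → W [9,9] → P [10,10] → P [11,11] → P [12,12] gives a common subsequence of length 10. Since dp[14][13] = 10, nothing longer is possible.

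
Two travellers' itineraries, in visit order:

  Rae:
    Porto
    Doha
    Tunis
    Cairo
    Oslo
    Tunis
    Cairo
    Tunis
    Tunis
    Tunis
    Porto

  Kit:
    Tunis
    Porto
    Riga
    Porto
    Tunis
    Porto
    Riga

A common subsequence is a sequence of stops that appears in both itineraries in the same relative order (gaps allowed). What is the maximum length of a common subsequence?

Pick Porto [1,4]; then Tunis [10,5]; then Porto [11,6]; all 3 stops appear in both, in order. Since dp[11][7] = 3, nothing longer is possible.

3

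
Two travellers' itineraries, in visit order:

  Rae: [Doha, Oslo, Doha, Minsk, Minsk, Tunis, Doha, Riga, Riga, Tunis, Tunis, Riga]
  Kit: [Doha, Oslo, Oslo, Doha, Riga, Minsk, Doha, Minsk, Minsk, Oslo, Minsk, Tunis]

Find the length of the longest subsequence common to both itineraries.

6

One common subsequence of length 6: Doha (Rae #1, Kit #1); then Oslo (Rae #2, Kit #3); then Doha (Rae #3, Kit #7); then Minsk (Rae #4, Kit #9); then Minsk (Rae #5, Kit #11); then Tunis (Rae #11, Kit #12). The LCS DP gives dp[12][12] = 6, so this is optimal.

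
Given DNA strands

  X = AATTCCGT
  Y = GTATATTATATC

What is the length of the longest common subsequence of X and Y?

Let dp[i][j] be the LCS length of the first i bases of X and the first j bases of Y. dp[i][j] = dp[i-1][j-1]+1 when the i-th and j-th bases match, else max(dp[i-1][j], dp[i][j-1]).
    ·  G  T  A  T  A  T  T  A  T  A  T  C
 ·  0  0  0  0  0  0  0  0  0  0  0  0  0
 A  0  0  0  1  1  1  1  1  1  1  1  1  1
 A  0  0  0  1  1  2  2  2  2  2  2  2  2
 T  0  0  1  1  2  2  3  3  3  3  3  3  3
 T  0  0  1  1  2  2  3  4  4  4  4  4  4
 C  0  0  1  1  2  2  3  4  4  4  4  4  5
 C  0  0  1  1  2  2  3  4  4  4  4  4  5
 G  0  1  1  1  2  2  3  4  4  4  4  4  5
 T  0  1  2  2  2  2  3  4  4  5  5  5  5
dp[8][12] = 5. One LCS (by backtracking along matches): AATTC.

5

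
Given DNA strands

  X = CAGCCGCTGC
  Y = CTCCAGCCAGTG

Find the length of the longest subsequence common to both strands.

8

Let dp[i][j] be the LCS length of the first i bases of X and the first j bases of Y. dp[i][j] = dp[i-1][j-1]+1 when the i-th and j-th bases match, else max(dp[i-1][j], dp[i][j-1]).
    ·  C  T  C  C  A  G  C  C  A  G  T  G
 ·  0  0  0  0  0  0  0  0  0  0  0  0  0
 C  0  1  1  1  1  1  1  1  1  1  1  1  1
 A  0  1  1  1  1  2  2  2  2  2  2  2  2
 G  0  1  1  1  1  2  3  3  3  3  3  3  3
 C  0  1  1  2  2  2  3  4  4  4  4  4  4
 C  0  1  1  2  3  3  3  4  5  5  5  5  5
 G  0  1  1  2  3  3  4  4  5  5  6  6  6
 C  0  1  1  2  3  3  4  5  5  5  6  6  6
 T  0  1  2  2  3  3  4  5  5  5  6  7  7
 G  0  1  2  2  3  3  4  5  5  5  6  7  8
 C  0  1  2  3  3  3  4  5  6  6  6  7  8
dp[10][12] = 8. One LCS (by backtracking along matches): CAGCCGTG.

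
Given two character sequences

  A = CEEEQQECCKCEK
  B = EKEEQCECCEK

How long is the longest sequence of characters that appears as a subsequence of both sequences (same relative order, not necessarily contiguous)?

9

Pick E [2,1] → E [3,3] → E [4,4] → Q [5,5] → E [7,7] → C [9,8] → C [11,9] → E [12,10] → K [13,11]; all 9 characters appear in both, in order. Since dp[13][11] = 9, nothing longer is possible.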